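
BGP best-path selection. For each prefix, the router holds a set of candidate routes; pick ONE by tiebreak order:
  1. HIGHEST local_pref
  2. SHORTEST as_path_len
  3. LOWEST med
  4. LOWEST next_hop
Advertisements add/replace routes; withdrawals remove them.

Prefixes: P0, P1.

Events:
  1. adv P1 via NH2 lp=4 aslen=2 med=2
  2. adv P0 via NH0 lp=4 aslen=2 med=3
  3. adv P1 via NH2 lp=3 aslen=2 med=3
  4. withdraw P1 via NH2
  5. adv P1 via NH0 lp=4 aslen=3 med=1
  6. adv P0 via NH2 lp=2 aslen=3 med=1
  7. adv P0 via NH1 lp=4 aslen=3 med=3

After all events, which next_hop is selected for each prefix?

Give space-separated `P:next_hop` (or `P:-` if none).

Answer: P0:NH0 P1:NH0

Derivation:
Op 1: best P0=- P1=NH2
Op 2: best P0=NH0 P1=NH2
Op 3: best P0=NH0 P1=NH2
Op 4: best P0=NH0 P1=-
Op 5: best P0=NH0 P1=NH0
Op 6: best P0=NH0 P1=NH0
Op 7: best P0=NH0 P1=NH0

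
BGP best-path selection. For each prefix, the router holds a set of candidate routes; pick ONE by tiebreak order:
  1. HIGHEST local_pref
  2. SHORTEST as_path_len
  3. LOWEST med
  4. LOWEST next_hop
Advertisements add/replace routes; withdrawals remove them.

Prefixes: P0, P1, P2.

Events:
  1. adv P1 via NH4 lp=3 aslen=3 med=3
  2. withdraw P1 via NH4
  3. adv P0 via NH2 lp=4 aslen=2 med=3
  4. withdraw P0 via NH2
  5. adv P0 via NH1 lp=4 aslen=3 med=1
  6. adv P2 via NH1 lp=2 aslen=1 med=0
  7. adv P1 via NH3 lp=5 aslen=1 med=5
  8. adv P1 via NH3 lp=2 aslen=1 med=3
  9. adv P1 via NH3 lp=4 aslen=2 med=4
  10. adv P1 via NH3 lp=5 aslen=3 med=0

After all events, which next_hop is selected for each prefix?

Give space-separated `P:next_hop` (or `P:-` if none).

Answer: P0:NH1 P1:NH3 P2:NH1

Derivation:
Op 1: best P0=- P1=NH4 P2=-
Op 2: best P0=- P1=- P2=-
Op 3: best P0=NH2 P1=- P2=-
Op 4: best P0=- P1=- P2=-
Op 5: best P0=NH1 P1=- P2=-
Op 6: best P0=NH1 P1=- P2=NH1
Op 7: best P0=NH1 P1=NH3 P2=NH1
Op 8: best P0=NH1 P1=NH3 P2=NH1
Op 9: best P0=NH1 P1=NH3 P2=NH1
Op 10: best P0=NH1 P1=NH3 P2=NH1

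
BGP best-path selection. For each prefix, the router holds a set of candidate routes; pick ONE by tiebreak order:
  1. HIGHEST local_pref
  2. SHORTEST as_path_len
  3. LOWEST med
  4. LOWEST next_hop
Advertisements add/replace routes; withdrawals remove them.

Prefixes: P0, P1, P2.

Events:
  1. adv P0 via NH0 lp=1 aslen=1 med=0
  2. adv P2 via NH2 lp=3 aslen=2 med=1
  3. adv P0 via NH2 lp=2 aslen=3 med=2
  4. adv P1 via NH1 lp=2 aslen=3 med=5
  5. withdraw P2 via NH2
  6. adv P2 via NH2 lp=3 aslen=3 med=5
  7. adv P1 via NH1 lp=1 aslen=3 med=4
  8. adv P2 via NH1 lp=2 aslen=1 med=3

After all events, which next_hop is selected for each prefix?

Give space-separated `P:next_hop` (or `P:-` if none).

Answer: P0:NH2 P1:NH1 P2:NH2

Derivation:
Op 1: best P0=NH0 P1=- P2=-
Op 2: best P0=NH0 P1=- P2=NH2
Op 3: best P0=NH2 P1=- P2=NH2
Op 4: best P0=NH2 P1=NH1 P2=NH2
Op 5: best P0=NH2 P1=NH1 P2=-
Op 6: best P0=NH2 P1=NH1 P2=NH2
Op 7: best P0=NH2 P1=NH1 P2=NH2
Op 8: best P0=NH2 P1=NH1 P2=NH2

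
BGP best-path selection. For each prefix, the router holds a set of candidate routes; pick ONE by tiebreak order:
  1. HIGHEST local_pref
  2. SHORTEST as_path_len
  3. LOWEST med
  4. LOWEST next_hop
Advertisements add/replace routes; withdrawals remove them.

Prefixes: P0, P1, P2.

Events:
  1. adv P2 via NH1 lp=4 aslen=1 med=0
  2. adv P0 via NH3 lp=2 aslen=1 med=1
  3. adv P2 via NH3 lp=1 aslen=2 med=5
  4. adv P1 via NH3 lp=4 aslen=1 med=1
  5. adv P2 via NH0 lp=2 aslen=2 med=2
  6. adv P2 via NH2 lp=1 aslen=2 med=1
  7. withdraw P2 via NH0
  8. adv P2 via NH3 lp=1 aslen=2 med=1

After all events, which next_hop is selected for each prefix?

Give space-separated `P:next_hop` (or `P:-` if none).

Op 1: best P0=- P1=- P2=NH1
Op 2: best P0=NH3 P1=- P2=NH1
Op 3: best P0=NH3 P1=- P2=NH1
Op 4: best P0=NH3 P1=NH3 P2=NH1
Op 5: best P0=NH3 P1=NH3 P2=NH1
Op 6: best P0=NH3 P1=NH3 P2=NH1
Op 7: best P0=NH3 P1=NH3 P2=NH1
Op 8: best P0=NH3 P1=NH3 P2=NH1

Answer: P0:NH3 P1:NH3 P2:NH1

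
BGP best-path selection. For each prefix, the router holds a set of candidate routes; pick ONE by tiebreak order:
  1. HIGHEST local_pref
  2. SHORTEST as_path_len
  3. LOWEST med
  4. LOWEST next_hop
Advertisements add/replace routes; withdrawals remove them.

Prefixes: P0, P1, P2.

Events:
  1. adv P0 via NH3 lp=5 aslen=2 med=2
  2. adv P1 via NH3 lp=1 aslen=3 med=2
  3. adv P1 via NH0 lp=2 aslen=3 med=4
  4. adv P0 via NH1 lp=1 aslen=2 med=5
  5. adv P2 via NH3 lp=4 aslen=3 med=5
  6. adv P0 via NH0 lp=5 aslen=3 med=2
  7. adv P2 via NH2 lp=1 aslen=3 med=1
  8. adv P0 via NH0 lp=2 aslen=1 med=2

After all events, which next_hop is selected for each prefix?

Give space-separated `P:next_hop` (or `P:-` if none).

Op 1: best P0=NH3 P1=- P2=-
Op 2: best P0=NH3 P1=NH3 P2=-
Op 3: best P0=NH3 P1=NH0 P2=-
Op 4: best P0=NH3 P1=NH0 P2=-
Op 5: best P0=NH3 P1=NH0 P2=NH3
Op 6: best P0=NH3 P1=NH0 P2=NH3
Op 7: best P0=NH3 P1=NH0 P2=NH3
Op 8: best P0=NH3 P1=NH0 P2=NH3

Answer: P0:NH3 P1:NH0 P2:NH3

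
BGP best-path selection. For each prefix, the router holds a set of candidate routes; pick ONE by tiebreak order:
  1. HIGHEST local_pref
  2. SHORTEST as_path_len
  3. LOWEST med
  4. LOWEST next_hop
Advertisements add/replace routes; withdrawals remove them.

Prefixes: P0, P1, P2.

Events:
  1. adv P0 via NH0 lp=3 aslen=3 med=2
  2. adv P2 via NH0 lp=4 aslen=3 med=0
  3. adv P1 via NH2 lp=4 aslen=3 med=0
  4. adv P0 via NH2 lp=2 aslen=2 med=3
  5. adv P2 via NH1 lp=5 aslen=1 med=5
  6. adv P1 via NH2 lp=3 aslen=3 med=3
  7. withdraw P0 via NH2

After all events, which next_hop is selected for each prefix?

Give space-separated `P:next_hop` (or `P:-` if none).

Answer: P0:NH0 P1:NH2 P2:NH1

Derivation:
Op 1: best P0=NH0 P1=- P2=-
Op 2: best P0=NH0 P1=- P2=NH0
Op 3: best P0=NH0 P1=NH2 P2=NH0
Op 4: best P0=NH0 P1=NH2 P2=NH0
Op 5: best P0=NH0 P1=NH2 P2=NH1
Op 6: best P0=NH0 P1=NH2 P2=NH1
Op 7: best P0=NH0 P1=NH2 P2=NH1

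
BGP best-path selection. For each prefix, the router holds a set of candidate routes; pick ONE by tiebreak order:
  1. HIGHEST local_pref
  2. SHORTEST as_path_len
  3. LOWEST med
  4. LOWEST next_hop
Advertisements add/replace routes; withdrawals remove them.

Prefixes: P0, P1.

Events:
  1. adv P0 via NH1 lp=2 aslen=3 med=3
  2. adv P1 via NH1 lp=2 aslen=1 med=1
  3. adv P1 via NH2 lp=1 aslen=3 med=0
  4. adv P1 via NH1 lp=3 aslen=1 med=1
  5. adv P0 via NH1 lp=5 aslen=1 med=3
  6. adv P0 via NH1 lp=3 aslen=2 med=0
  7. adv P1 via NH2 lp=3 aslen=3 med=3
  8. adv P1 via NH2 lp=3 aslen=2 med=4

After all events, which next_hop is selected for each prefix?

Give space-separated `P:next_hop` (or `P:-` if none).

Op 1: best P0=NH1 P1=-
Op 2: best P0=NH1 P1=NH1
Op 3: best P0=NH1 P1=NH1
Op 4: best P0=NH1 P1=NH1
Op 5: best P0=NH1 P1=NH1
Op 6: best P0=NH1 P1=NH1
Op 7: best P0=NH1 P1=NH1
Op 8: best P0=NH1 P1=NH1

Answer: P0:NH1 P1:NH1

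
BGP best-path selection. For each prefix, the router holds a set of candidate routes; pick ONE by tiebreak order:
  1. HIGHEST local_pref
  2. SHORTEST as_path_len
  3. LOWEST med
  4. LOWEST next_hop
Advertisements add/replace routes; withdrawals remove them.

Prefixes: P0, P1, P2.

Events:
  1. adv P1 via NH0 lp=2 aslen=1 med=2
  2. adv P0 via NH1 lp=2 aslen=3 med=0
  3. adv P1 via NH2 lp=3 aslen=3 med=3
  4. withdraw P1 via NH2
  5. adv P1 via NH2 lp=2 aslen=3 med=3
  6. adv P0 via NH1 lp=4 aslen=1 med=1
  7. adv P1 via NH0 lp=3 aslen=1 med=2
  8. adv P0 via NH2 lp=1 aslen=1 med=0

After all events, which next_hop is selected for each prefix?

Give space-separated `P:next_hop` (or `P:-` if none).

Answer: P0:NH1 P1:NH0 P2:-

Derivation:
Op 1: best P0=- P1=NH0 P2=-
Op 2: best P0=NH1 P1=NH0 P2=-
Op 3: best P0=NH1 P1=NH2 P2=-
Op 4: best P0=NH1 P1=NH0 P2=-
Op 5: best P0=NH1 P1=NH0 P2=-
Op 6: best P0=NH1 P1=NH0 P2=-
Op 7: best P0=NH1 P1=NH0 P2=-
Op 8: best P0=NH1 P1=NH0 P2=-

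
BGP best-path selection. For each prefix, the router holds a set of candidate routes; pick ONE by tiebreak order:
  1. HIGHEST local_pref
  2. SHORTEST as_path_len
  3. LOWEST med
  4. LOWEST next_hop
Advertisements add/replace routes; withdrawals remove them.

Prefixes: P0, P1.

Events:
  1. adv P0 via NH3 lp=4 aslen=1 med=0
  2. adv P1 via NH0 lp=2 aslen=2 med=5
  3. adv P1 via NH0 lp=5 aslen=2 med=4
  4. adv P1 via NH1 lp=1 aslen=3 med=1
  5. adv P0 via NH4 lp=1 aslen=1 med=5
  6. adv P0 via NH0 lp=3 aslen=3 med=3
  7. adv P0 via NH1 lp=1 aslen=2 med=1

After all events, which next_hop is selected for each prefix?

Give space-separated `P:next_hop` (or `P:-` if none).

Op 1: best P0=NH3 P1=-
Op 2: best P0=NH3 P1=NH0
Op 3: best P0=NH3 P1=NH0
Op 4: best P0=NH3 P1=NH0
Op 5: best P0=NH3 P1=NH0
Op 6: best P0=NH3 P1=NH0
Op 7: best P0=NH3 P1=NH0

Answer: P0:NH3 P1:NH0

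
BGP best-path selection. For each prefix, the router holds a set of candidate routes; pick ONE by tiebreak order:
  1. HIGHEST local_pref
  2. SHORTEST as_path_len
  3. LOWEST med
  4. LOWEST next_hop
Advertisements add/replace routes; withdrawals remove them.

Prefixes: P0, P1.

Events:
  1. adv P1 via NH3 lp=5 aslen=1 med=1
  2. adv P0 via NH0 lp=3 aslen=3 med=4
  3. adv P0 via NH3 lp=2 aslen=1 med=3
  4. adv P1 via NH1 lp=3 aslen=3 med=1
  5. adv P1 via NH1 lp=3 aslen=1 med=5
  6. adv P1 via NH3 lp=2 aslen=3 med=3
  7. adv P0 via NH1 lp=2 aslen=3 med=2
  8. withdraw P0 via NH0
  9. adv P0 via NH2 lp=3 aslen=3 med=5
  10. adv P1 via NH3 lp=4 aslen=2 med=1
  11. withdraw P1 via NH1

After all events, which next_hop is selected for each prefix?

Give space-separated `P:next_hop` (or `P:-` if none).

Answer: P0:NH2 P1:NH3

Derivation:
Op 1: best P0=- P1=NH3
Op 2: best P0=NH0 P1=NH3
Op 3: best P0=NH0 P1=NH3
Op 4: best P0=NH0 P1=NH3
Op 5: best P0=NH0 P1=NH3
Op 6: best P0=NH0 P1=NH1
Op 7: best P0=NH0 P1=NH1
Op 8: best P0=NH3 P1=NH1
Op 9: best P0=NH2 P1=NH1
Op 10: best P0=NH2 P1=NH3
Op 11: best P0=NH2 P1=NH3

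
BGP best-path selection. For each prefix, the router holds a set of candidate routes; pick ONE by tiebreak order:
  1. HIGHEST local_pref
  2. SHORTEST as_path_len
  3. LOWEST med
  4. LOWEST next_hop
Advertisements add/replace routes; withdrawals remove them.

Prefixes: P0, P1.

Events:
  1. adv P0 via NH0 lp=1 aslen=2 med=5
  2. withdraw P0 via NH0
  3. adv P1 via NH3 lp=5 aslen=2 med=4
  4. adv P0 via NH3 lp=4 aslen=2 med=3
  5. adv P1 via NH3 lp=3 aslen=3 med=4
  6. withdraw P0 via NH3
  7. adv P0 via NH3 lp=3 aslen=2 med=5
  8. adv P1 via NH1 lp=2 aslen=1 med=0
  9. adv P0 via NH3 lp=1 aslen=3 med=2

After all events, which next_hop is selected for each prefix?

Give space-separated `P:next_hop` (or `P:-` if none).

Op 1: best P0=NH0 P1=-
Op 2: best P0=- P1=-
Op 3: best P0=- P1=NH3
Op 4: best P0=NH3 P1=NH3
Op 5: best P0=NH3 P1=NH3
Op 6: best P0=- P1=NH3
Op 7: best P0=NH3 P1=NH3
Op 8: best P0=NH3 P1=NH3
Op 9: best P0=NH3 P1=NH3

Answer: P0:NH3 P1:NH3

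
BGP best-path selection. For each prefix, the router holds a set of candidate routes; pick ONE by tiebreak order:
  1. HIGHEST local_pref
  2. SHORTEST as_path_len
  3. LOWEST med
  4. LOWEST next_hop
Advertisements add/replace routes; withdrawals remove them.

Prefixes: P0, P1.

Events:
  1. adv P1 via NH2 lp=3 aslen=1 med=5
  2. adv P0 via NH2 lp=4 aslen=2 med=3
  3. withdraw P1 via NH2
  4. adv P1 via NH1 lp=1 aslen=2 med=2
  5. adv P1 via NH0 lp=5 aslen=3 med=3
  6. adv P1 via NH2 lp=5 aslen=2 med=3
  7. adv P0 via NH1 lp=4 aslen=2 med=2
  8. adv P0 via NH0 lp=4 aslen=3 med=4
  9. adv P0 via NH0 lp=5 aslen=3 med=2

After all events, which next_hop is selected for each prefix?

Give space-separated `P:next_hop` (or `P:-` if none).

Op 1: best P0=- P1=NH2
Op 2: best P0=NH2 P1=NH2
Op 3: best P0=NH2 P1=-
Op 4: best P0=NH2 P1=NH1
Op 5: best P0=NH2 P1=NH0
Op 6: best P0=NH2 P1=NH2
Op 7: best P0=NH1 P1=NH2
Op 8: best P0=NH1 P1=NH2
Op 9: best P0=NH0 P1=NH2

Answer: P0:NH0 P1:NH2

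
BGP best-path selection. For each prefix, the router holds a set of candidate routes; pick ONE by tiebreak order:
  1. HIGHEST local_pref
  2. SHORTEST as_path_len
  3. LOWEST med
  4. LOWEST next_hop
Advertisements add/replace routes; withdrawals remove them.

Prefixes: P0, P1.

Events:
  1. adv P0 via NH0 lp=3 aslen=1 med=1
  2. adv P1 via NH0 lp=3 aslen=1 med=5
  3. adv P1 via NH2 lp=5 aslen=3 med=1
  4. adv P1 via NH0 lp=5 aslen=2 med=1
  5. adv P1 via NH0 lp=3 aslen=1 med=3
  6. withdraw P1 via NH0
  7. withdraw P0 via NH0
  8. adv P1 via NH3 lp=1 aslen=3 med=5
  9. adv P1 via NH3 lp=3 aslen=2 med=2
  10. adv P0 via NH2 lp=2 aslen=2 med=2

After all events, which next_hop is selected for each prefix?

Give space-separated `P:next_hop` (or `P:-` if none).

Op 1: best P0=NH0 P1=-
Op 2: best P0=NH0 P1=NH0
Op 3: best P0=NH0 P1=NH2
Op 4: best P0=NH0 P1=NH0
Op 5: best P0=NH0 P1=NH2
Op 6: best P0=NH0 P1=NH2
Op 7: best P0=- P1=NH2
Op 8: best P0=- P1=NH2
Op 9: best P0=- P1=NH2
Op 10: best P0=NH2 P1=NH2

Answer: P0:NH2 P1:NH2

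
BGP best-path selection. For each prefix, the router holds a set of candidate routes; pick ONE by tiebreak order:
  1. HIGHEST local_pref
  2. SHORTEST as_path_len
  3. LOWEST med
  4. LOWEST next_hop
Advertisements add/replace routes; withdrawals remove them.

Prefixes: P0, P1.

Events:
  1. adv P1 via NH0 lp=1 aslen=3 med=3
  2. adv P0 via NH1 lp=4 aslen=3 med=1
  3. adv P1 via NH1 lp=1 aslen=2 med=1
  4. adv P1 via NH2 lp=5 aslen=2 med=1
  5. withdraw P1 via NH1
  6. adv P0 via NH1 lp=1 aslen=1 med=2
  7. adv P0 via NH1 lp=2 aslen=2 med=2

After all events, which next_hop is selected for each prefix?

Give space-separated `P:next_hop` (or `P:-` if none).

Answer: P0:NH1 P1:NH2

Derivation:
Op 1: best P0=- P1=NH0
Op 2: best P0=NH1 P1=NH0
Op 3: best P0=NH1 P1=NH1
Op 4: best P0=NH1 P1=NH2
Op 5: best P0=NH1 P1=NH2
Op 6: best P0=NH1 P1=NH2
Op 7: best P0=NH1 P1=NH2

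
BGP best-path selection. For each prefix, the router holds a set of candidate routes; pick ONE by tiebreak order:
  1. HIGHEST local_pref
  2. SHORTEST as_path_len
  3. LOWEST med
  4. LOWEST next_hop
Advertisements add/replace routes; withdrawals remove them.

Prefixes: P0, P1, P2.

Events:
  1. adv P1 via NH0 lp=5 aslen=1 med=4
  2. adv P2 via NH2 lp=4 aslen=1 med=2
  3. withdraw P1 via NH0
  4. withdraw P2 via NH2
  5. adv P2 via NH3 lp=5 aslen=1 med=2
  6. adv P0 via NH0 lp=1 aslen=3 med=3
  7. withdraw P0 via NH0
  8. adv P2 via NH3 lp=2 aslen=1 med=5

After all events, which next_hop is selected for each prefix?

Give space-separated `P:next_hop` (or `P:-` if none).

Answer: P0:- P1:- P2:NH3

Derivation:
Op 1: best P0=- P1=NH0 P2=-
Op 2: best P0=- P1=NH0 P2=NH2
Op 3: best P0=- P1=- P2=NH2
Op 4: best P0=- P1=- P2=-
Op 5: best P0=- P1=- P2=NH3
Op 6: best P0=NH0 P1=- P2=NH3
Op 7: best P0=- P1=- P2=NH3
Op 8: best P0=- P1=- P2=NH3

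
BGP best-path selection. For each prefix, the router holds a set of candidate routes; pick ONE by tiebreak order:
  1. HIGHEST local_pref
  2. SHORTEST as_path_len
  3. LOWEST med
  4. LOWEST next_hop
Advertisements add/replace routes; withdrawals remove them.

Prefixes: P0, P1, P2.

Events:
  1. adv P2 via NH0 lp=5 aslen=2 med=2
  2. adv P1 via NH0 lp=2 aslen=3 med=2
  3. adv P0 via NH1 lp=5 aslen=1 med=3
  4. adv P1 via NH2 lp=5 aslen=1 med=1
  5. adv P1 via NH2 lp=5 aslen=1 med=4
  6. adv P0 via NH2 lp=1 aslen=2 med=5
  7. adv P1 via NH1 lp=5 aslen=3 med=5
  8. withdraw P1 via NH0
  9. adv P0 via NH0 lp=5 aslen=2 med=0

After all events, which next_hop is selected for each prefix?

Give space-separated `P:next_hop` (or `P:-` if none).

Op 1: best P0=- P1=- P2=NH0
Op 2: best P0=- P1=NH0 P2=NH0
Op 3: best P0=NH1 P1=NH0 P2=NH0
Op 4: best P0=NH1 P1=NH2 P2=NH0
Op 5: best P0=NH1 P1=NH2 P2=NH0
Op 6: best P0=NH1 P1=NH2 P2=NH0
Op 7: best P0=NH1 P1=NH2 P2=NH0
Op 8: best P0=NH1 P1=NH2 P2=NH0
Op 9: best P0=NH1 P1=NH2 P2=NH0

Answer: P0:NH1 P1:NH2 P2:NH0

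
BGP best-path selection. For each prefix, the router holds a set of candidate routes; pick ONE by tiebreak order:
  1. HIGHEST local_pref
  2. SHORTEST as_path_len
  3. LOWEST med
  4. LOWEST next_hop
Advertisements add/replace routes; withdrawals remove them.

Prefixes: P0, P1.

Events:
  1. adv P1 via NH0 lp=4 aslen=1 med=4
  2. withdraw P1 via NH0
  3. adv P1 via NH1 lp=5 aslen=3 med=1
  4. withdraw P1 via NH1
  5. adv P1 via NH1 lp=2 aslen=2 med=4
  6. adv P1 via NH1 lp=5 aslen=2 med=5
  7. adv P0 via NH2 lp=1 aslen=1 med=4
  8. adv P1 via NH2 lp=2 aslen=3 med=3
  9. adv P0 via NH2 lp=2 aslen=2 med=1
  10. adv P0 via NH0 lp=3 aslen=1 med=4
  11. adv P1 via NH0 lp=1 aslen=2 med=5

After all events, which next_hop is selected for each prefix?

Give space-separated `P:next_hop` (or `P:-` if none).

Op 1: best P0=- P1=NH0
Op 2: best P0=- P1=-
Op 3: best P0=- P1=NH1
Op 4: best P0=- P1=-
Op 5: best P0=- P1=NH1
Op 6: best P0=- P1=NH1
Op 7: best P0=NH2 P1=NH1
Op 8: best P0=NH2 P1=NH1
Op 9: best P0=NH2 P1=NH1
Op 10: best P0=NH0 P1=NH1
Op 11: best P0=NH0 P1=NH1

Answer: P0:NH0 P1:NH1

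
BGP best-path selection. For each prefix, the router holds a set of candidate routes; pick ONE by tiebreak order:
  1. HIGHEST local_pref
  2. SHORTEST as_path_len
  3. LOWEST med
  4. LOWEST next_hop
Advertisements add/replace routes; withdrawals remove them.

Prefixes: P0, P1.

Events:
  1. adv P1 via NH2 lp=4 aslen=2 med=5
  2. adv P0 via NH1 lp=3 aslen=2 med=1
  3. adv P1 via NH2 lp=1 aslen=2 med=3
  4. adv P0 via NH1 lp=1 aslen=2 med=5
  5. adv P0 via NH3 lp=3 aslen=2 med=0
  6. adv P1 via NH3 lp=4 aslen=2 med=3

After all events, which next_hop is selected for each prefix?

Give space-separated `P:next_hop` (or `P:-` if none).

Answer: P0:NH3 P1:NH3

Derivation:
Op 1: best P0=- P1=NH2
Op 2: best P0=NH1 P1=NH2
Op 3: best P0=NH1 P1=NH2
Op 4: best P0=NH1 P1=NH2
Op 5: best P0=NH3 P1=NH2
Op 6: best P0=NH3 P1=NH3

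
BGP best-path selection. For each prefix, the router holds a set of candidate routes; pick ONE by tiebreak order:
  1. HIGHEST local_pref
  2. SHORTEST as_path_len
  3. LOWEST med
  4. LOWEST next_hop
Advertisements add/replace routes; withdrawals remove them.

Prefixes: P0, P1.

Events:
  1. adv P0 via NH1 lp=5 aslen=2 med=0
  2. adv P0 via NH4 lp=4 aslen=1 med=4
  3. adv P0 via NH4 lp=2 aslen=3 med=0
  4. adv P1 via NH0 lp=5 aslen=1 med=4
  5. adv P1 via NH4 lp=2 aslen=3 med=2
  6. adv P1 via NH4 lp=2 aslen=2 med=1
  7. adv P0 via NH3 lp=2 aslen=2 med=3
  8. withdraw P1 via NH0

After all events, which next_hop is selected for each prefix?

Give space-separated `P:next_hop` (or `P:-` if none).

Op 1: best P0=NH1 P1=-
Op 2: best P0=NH1 P1=-
Op 3: best P0=NH1 P1=-
Op 4: best P0=NH1 P1=NH0
Op 5: best P0=NH1 P1=NH0
Op 6: best P0=NH1 P1=NH0
Op 7: best P0=NH1 P1=NH0
Op 8: best P0=NH1 P1=NH4

Answer: P0:NH1 P1:NH4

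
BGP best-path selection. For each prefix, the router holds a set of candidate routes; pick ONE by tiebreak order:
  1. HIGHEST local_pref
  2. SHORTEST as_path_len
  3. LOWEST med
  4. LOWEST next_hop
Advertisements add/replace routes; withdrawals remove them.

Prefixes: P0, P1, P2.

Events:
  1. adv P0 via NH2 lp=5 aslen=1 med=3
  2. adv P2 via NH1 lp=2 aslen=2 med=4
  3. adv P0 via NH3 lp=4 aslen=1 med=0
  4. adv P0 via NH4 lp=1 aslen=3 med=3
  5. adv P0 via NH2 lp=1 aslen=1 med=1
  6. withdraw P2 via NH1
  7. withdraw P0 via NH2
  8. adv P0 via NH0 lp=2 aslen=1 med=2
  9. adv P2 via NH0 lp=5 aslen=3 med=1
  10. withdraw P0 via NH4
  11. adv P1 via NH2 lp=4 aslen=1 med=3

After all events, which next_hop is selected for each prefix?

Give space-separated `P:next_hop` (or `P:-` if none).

Op 1: best P0=NH2 P1=- P2=-
Op 2: best P0=NH2 P1=- P2=NH1
Op 3: best P0=NH2 P1=- P2=NH1
Op 4: best P0=NH2 P1=- P2=NH1
Op 5: best P0=NH3 P1=- P2=NH1
Op 6: best P0=NH3 P1=- P2=-
Op 7: best P0=NH3 P1=- P2=-
Op 8: best P0=NH3 P1=- P2=-
Op 9: best P0=NH3 P1=- P2=NH0
Op 10: best P0=NH3 P1=- P2=NH0
Op 11: best P0=NH3 P1=NH2 P2=NH0

Answer: P0:NH3 P1:NH2 P2:NH0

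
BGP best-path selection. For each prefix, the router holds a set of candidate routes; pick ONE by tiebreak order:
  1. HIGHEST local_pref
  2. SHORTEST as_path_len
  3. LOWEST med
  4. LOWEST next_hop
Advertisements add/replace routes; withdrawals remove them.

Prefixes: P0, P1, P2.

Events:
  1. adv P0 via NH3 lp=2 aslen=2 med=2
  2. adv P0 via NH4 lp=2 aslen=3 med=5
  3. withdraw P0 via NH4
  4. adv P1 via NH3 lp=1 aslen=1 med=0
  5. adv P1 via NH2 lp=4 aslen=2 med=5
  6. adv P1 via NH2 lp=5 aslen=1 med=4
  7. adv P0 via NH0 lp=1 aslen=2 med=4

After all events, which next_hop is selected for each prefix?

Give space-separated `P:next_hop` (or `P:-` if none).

Op 1: best P0=NH3 P1=- P2=-
Op 2: best P0=NH3 P1=- P2=-
Op 3: best P0=NH3 P1=- P2=-
Op 4: best P0=NH3 P1=NH3 P2=-
Op 5: best P0=NH3 P1=NH2 P2=-
Op 6: best P0=NH3 P1=NH2 P2=-
Op 7: best P0=NH3 P1=NH2 P2=-

Answer: P0:NH3 P1:NH2 P2:-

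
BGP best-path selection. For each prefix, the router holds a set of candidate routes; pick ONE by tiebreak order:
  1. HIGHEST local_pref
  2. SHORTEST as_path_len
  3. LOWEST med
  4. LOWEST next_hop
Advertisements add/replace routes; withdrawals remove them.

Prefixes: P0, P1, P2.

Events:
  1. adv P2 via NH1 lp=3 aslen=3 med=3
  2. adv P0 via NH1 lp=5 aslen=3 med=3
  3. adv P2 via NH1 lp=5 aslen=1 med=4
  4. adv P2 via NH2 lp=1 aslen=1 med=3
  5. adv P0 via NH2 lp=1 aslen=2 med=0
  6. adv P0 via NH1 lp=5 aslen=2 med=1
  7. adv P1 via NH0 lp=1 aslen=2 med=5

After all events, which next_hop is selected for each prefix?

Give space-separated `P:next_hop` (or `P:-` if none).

Op 1: best P0=- P1=- P2=NH1
Op 2: best P0=NH1 P1=- P2=NH1
Op 3: best P0=NH1 P1=- P2=NH1
Op 4: best P0=NH1 P1=- P2=NH1
Op 5: best P0=NH1 P1=- P2=NH1
Op 6: best P0=NH1 P1=- P2=NH1
Op 7: best P0=NH1 P1=NH0 P2=NH1

Answer: P0:NH1 P1:NH0 P2:NH1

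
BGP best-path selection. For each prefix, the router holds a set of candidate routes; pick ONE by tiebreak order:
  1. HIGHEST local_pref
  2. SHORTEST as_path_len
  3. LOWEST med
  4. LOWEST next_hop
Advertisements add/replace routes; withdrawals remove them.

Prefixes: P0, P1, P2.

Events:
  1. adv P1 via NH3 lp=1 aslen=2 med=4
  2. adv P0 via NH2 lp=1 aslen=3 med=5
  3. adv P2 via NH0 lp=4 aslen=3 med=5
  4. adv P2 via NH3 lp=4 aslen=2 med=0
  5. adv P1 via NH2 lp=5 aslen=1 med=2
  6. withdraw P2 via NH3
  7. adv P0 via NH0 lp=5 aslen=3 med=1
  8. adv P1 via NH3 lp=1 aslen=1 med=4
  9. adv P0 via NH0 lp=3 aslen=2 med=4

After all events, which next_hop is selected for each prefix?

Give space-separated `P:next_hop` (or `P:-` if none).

Op 1: best P0=- P1=NH3 P2=-
Op 2: best P0=NH2 P1=NH3 P2=-
Op 3: best P0=NH2 P1=NH3 P2=NH0
Op 4: best P0=NH2 P1=NH3 P2=NH3
Op 5: best P0=NH2 P1=NH2 P2=NH3
Op 6: best P0=NH2 P1=NH2 P2=NH0
Op 7: best P0=NH0 P1=NH2 P2=NH0
Op 8: best P0=NH0 P1=NH2 P2=NH0
Op 9: best P0=NH0 P1=NH2 P2=NH0

Answer: P0:NH0 P1:NH2 P2:NH0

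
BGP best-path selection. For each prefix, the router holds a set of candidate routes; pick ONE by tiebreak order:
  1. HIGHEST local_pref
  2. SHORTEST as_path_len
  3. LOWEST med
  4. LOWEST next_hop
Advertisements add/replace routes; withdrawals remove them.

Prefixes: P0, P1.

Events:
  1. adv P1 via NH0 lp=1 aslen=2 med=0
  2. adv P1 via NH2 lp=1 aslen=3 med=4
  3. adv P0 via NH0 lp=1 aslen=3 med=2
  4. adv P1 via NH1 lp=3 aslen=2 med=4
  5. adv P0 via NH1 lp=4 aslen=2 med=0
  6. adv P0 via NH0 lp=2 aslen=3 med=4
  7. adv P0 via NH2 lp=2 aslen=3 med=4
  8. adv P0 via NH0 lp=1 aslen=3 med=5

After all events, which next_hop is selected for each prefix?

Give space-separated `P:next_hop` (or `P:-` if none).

Op 1: best P0=- P1=NH0
Op 2: best P0=- P1=NH0
Op 3: best P0=NH0 P1=NH0
Op 4: best P0=NH0 P1=NH1
Op 5: best P0=NH1 P1=NH1
Op 6: best P0=NH1 P1=NH1
Op 7: best P0=NH1 P1=NH1
Op 8: best P0=NH1 P1=NH1

Answer: P0:NH1 P1:NH1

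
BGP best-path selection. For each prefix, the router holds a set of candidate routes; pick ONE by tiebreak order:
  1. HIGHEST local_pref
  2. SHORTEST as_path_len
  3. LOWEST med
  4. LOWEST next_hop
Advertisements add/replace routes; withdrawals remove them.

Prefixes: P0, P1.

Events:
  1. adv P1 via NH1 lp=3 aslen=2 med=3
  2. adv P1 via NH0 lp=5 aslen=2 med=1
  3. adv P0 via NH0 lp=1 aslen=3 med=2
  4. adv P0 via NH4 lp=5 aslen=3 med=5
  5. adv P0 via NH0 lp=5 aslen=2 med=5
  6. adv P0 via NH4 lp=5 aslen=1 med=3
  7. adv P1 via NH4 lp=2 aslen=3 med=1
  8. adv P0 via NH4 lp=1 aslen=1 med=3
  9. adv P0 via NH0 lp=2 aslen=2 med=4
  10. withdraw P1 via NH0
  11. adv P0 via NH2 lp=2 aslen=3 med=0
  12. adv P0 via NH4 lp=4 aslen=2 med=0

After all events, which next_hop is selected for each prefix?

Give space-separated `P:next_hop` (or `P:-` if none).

Op 1: best P0=- P1=NH1
Op 2: best P0=- P1=NH0
Op 3: best P0=NH0 P1=NH0
Op 4: best P0=NH4 P1=NH0
Op 5: best P0=NH0 P1=NH0
Op 6: best P0=NH4 P1=NH0
Op 7: best P0=NH4 P1=NH0
Op 8: best P0=NH0 P1=NH0
Op 9: best P0=NH0 P1=NH0
Op 10: best P0=NH0 P1=NH1
Op 11: best P0=NH0 P1=NH1
Op 12: best P0=NH4 P1=NH1

Answer: P0:NH4 P1:NH1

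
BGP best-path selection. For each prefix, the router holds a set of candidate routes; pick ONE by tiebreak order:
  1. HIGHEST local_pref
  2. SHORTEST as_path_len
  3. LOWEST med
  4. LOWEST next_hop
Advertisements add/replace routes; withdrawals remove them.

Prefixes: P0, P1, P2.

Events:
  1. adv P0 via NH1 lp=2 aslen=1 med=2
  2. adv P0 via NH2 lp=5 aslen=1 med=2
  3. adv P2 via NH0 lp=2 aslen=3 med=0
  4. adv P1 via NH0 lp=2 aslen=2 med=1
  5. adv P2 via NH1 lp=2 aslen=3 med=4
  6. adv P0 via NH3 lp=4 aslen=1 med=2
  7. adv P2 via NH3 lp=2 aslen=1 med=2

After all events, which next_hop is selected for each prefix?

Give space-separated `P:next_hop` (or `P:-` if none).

Op 1: best P0=NH1 P1=- P2=-
Op 2: best P0=NH2 P1=- P2=-
Op 3: best P0=NH2 P1=- P2=NH0
Op 4: best P0=NH2 P1=NH0 P2=NH0
Op 5: best P0=NH2 P1=NH0 P2=NH0
Op 6: best P0=NH2 P1=NH0 P2=NH0
Op 7: best P0=NH2 P1=NH0 P2=NH3

Answer: P0:NH2 P1:NH0 P2:NH3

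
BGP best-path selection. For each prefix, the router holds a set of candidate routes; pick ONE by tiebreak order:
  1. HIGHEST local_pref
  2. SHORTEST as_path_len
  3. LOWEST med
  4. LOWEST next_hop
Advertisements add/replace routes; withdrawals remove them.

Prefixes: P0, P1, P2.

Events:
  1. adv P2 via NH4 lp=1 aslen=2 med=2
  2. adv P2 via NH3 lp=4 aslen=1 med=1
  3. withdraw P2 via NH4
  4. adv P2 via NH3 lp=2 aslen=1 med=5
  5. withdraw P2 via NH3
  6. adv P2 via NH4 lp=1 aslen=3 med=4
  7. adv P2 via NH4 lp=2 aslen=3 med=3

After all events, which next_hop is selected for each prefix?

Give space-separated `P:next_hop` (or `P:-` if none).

Op 1: best P0=- P1=- P2=NH4
Op 2: best P0=- P1=- P2=NH3
Op 3: best P0=- P1=- P2=NH3
Op 4: best P0=- P1=- P2=NH3
Op 5: best P0=- P1=- P2=-
Op 6: best P0=- P1=- P2=NH4
Op 7: best P0=- P1=- P2=NH4

Answer: P0:- P1:- P2:NH4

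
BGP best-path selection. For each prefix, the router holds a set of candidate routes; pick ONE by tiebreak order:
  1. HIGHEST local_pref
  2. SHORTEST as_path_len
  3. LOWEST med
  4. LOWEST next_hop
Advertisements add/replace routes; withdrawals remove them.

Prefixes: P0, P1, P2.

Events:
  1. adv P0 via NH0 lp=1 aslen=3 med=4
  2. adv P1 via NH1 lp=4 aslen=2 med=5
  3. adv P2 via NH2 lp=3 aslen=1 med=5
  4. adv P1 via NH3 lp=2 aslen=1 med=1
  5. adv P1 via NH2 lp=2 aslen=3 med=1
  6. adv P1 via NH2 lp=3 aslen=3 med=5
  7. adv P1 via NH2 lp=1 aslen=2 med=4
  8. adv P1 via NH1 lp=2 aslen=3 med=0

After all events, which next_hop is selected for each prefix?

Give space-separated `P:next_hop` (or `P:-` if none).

Answer: P0:NH0 P1:NH3 P2:NH2

Derivation:
Op 1: best P0=NH0 P1=- P2=-
Op 2: best P0=NH0 P1=NH1 P2=-
Op 3: best P0=NH0 P1=NH1 P2=NH2
Op 4: best P0=NH0 P1=NH1 P2=NH2
Op 5: best P0=NH0 P1=NH1 P2=NH2
Op 6: best P0=NH0 P1=NH1 P2=NH2
Op 7: best P0=NH0 P1=NH1 P2=NH2
Op 8: best P0=NH0 P1=NH3 P2=NH2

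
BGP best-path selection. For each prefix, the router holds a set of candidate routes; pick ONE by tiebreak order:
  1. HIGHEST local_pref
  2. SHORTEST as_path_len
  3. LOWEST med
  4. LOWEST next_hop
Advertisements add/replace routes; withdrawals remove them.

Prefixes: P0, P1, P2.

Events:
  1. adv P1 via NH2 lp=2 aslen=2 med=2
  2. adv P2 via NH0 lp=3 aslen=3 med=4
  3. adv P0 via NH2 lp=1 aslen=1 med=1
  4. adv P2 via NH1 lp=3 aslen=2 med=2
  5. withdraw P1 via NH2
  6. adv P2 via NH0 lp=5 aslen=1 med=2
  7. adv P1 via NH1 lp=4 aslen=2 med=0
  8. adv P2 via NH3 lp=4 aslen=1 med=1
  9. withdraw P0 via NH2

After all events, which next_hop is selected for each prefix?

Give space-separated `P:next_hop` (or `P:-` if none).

Op 1: best P0=- P1=NH2 P2=-
Op 2: best P0=- P1=NH2 P2=NH0
Op 3: best P0=NH2 P1=NH2 P2=NH0
Op 4: best P0=NH2 P1=NH2 P2=NH1
Op 5: best P0=NH2 P1=- P2=NH1
Op 6: best P0=NH2 P1=- P2=NH0
Op 7: best P0=NH2 P1=NH1 P2=NH0
Op 8: best P0=NH2 P1=NH1 P2=NH0
Op 9: best P0=- P1=NH1 P2=NH0

Answer: P0:- P1:NH1 P2:NH0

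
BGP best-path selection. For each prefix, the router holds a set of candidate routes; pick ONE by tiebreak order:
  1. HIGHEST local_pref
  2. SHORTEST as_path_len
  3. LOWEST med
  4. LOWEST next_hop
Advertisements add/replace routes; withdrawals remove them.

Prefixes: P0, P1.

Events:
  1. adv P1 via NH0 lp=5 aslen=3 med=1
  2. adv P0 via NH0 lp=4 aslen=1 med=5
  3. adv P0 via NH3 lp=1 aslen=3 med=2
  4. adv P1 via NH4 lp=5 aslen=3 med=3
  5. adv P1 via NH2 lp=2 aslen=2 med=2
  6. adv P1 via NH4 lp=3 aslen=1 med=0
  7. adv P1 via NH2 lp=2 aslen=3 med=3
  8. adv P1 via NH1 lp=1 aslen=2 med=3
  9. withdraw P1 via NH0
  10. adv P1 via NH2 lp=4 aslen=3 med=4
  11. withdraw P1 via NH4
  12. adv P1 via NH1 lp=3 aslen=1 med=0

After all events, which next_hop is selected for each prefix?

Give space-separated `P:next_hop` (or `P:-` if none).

Op 1: best P0=- P1=NH0
Op 2: best P0=NH0 P1=NH0
Op 3: best P0=NH0 P1=NH0
Op 4: best P0=NH0 P1=NH0
Op 5: best P0=NH0 P1=NH0
Op 6: best P0=NH0 P1=NH0
Op 7: best P0=NH0 P1=NH0
Op 8: best P0=NH0 P1=NH0
Op 9: best P0=NH0 P1=NH4
Op 10: best P0=NH0 P1=NH2
Op 11: best P0=NH0 P1=NH2
Op 12: best P0=NH0 P1=NH2

Answer: P0:NH0 P1:NH2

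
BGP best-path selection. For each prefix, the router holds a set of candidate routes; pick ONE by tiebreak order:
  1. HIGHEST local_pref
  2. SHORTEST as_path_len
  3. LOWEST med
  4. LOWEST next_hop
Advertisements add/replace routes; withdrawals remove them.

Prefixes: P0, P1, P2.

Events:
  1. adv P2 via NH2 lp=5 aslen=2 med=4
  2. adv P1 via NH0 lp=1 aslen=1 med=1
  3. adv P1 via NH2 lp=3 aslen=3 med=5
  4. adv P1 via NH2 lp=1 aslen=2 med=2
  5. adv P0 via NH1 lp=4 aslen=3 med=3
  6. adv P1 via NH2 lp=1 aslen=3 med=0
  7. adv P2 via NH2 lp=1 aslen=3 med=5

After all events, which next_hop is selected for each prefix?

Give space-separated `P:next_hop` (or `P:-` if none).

Op 1: best P0=- P1=- P2=NH2
Op 2: best P0=- P1=NH0 P2=NH2
Op 3: best P0=- P1=NH2 P2=NH2
Op 4: best P0=- P1=NH0 P2=NH2
Op 5: best P0=NH1 P1=NH0 P2=NH2
Op 6: best P0=NH1 P1=NH0 P2=NH2
Op 7: best P0=NH1 P1=NH0 P2=NH2

Answer: P0:NH1 P1:NH0 P2:NH2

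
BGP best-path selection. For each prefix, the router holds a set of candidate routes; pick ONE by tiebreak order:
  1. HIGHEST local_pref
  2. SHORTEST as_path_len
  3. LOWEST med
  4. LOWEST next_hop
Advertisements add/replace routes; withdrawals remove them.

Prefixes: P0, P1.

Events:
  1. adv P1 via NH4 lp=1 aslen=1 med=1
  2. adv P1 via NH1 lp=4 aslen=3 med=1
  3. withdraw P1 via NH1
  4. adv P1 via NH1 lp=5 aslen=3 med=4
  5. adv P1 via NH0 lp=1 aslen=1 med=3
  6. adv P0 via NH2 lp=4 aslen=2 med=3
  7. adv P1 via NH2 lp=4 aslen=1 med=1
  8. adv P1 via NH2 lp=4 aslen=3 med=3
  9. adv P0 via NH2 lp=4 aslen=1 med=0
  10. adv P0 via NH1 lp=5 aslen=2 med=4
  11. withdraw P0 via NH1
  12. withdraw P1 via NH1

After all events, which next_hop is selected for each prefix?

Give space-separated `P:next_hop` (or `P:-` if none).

Op 1: best P0=- P1=NH4
Op 2: best P0=- P1=NH1
Op 3: best P0=- P1=NH4
Op 4: best P0=- P1=NH1
Op 5: best P0=- P1=NH1
Op 6: best P0=NH2 P1=NH1
Op 7: best P0=NH2 P1=NH1
Op 8: best P0=NH2 P1=NH1
Op 9: best P0=NH2 P1=NH1
Op 10: best P0=NH1 P1=NH1
Op 11: best P0=NH2 P1=NH1
Op 12: best P0=NH2 P1=NH2

Answer: P0:NH2 P1:NH2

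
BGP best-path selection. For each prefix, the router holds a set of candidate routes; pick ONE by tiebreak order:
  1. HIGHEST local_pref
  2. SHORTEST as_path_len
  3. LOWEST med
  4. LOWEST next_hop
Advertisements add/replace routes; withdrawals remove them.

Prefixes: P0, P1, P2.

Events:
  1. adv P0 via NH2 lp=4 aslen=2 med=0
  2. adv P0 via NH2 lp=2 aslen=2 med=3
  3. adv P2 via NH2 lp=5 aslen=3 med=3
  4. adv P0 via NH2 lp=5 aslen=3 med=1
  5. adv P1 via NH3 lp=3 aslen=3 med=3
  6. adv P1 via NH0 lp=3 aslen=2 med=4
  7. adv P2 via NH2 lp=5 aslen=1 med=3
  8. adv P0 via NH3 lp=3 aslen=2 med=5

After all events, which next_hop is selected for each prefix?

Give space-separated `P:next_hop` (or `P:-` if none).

Op 1: best P0=NH2 P1=- P2=-
Op 2: best P0=NH2 P1=- P2=-
Op 3: best P0=NH2 P1=- P2=NH2
Op 4: best P0=NH2 P1=- P2=NH2
Op 5: best P0=NH2 P1=NH3 P2=NH2
Op 6: best P0=NH2 P1=NH0 P2=NH2
Op 7: best P0=NH2 P1=NH0 P2=NH2
Op 8: best P0=NH2 P1=NH0 P2=NH2

Answer: P0:NH2 P1:NH0 P2:NH2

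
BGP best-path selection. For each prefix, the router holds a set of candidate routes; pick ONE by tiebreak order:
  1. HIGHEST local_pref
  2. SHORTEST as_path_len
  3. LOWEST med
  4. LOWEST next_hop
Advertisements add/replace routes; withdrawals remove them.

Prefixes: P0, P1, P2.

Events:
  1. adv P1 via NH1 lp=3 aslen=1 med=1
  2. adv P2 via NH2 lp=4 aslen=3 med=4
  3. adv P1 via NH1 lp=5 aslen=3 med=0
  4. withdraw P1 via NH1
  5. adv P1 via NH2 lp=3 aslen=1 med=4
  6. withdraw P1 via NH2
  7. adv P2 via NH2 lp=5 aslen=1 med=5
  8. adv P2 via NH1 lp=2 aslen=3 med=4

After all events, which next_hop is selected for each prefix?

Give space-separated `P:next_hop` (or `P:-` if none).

Answer: P0:- P1:- P2:NH2

Derivation:
Op 1: best P0=- P1=NH1 P2=-
Op 2: best P0=- P1=NH1 P2=NH2
Op 3: best P0=- P1=NH1 P2=NH2
Op 4: best P0=- P1=- P2=NH2
Op 5: best P0=- P1=NH2 P2=NH2
Op 6: best P0=- P1=- P2=NH2
Op 7: best P0=- P1=- P2=NH2
Op 8: best P0=- P1=- P2=NH2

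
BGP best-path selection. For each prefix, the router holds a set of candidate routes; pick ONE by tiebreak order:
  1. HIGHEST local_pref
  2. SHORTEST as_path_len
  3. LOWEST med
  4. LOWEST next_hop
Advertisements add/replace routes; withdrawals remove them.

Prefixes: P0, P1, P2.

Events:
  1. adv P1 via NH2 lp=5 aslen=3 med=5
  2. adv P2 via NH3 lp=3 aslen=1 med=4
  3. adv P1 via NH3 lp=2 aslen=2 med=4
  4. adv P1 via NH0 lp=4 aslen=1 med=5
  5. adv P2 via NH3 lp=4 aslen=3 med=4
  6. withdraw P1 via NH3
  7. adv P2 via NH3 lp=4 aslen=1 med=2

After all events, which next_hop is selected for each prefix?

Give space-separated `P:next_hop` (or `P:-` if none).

Op 1: best P0=- P1=NH2 P2=-
Op 2: best P0=- P1=NH2 P2=NH3
Op 3: best P0=- P1=NH2 P2=NH3
Op 4: best P0=- P1=NH2 P2=NH3
Op 5: best P0=- P1=NH2 P2=NH3
Op 6: best P0=- P1=NH2 P2=NH3
Op 7: best P0=- P1=NH2 P2=NH3

Answer: P0:- P1:NH2 P2:NH3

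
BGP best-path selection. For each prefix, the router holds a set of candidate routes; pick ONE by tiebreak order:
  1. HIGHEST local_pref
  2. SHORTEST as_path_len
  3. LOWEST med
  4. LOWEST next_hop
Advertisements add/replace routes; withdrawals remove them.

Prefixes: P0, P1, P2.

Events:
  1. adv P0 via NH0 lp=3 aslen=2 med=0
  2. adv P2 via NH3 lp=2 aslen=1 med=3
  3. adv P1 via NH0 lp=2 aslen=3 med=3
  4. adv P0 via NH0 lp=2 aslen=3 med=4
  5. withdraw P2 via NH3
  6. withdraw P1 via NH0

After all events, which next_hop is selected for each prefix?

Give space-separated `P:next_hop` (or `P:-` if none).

Answer: P0:NH0 P1:- P2:-

Derivation:
Op 1: best P0=NH0 P1=- P2=-
Op 2: best P0=NH0 P1=- P2=NH3
Op 3: best P0=NH0 P1=NH0 P2=NH3
Op 4: best P0=NH0 P1=NH0 P2=NH3
Op 5: best P0=NH0 P1=NH0 P2=-
Op 6: best P0=NH0 P1=- P2=-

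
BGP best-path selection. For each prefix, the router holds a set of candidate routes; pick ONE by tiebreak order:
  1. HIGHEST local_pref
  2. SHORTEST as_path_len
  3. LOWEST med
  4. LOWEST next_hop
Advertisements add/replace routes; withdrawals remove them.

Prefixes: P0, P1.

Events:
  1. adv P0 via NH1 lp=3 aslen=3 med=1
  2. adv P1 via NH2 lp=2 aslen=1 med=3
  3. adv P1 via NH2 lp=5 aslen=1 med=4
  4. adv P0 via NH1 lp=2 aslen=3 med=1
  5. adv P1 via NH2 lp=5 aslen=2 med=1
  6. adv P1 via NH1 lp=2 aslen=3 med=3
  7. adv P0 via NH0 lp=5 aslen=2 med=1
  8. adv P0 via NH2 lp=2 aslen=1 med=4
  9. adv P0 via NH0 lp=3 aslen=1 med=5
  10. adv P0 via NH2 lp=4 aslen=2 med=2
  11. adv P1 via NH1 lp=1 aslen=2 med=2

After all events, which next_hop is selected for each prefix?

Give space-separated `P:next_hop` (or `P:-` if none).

Op 1: best P0=NH1 P1=-
Op 2: best P0=NH1 P1=NH2
Op 3: best P0=NH1 P1=NH2
Op 4: best P0=NH1 P1=NH2
Op 5: best P0=NH1 P1=NH2
Op 6: best P0=NH1 P1=NH2
Op 7: best P0=NH0 P1=NH2
Op 8: best P0=NH0 P1=NH2
Op 9: best P0=NH0 P1=NH2
Op 10: best P0=NH2 P1=NH2
Op 11: best P0=NH2 P1=NH2

Answer: P0:NH2 P1:NH2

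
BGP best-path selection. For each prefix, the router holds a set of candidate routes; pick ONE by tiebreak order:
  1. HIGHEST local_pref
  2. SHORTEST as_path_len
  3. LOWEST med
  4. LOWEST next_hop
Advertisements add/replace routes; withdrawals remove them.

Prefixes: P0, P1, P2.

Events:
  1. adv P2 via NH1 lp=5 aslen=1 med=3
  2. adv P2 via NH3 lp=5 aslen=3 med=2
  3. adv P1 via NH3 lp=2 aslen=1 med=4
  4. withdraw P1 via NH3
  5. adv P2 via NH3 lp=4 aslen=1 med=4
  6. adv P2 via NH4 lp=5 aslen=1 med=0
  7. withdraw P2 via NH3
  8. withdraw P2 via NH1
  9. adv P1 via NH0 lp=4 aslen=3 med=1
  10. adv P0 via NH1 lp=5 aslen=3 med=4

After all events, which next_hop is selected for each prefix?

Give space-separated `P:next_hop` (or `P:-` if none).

Answer: P0:NH1 P1:NH0 P2:NH4

Derivation:
Op 1: best P0=- P1=- P2=NH1
Op 2: best P0=- P1=- P2=NH1
Op 3: best P0=- P1=NH3 P2=NH1
Op 4: best P0=- P1=- P2=NH1
Op 5: best P0=- P1=- P2=NH1
Op 6: best P0=- P1=- P2=NH4
Op 7: best P0=- P1=- P2=NH4
Op 8: best P0=- P1=- P2=NH4
Op 9: best P0=- P1=NH0 P2=NH4
Op 10: best P0=NH1 P1=NH0 P2=NH4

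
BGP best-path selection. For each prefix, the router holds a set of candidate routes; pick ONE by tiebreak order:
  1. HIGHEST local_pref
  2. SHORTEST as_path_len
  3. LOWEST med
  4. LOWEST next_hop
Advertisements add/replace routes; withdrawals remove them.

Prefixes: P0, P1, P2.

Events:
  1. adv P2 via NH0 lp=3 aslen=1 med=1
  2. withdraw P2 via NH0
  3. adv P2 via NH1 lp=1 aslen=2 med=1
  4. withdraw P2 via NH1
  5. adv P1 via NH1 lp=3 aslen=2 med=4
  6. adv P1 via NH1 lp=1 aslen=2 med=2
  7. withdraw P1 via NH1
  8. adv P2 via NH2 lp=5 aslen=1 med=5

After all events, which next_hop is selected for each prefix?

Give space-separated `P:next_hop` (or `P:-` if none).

Answer: P0:- P1:- P2:NH2

Derivation:
Op 1: best P0=- P1=- P2=NH0
Op 2: best P0=- P1=- P2=-
Op 3: best P0=- P1=- P2=NH1
Op 4: best P0=- P1=- P2=-
Op 5: best P0=- P1=NH1 P2=-
Op 6: best P0=- P1=NH1 P2=-
Op 7: best P0=- P1=- P2=-
Op 8: best P0=- P1=- P2=NH2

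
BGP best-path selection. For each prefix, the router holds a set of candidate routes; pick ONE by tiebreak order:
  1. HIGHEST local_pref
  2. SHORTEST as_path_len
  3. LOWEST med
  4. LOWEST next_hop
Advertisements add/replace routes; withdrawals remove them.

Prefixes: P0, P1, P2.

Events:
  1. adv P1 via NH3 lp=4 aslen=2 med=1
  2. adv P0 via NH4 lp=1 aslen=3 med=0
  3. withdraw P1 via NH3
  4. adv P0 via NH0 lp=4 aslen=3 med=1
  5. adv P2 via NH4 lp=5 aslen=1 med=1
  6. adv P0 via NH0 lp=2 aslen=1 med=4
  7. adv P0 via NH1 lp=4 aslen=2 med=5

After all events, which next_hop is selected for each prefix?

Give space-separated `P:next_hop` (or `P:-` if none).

Answer: P0:NH1 P1:- P2:NH4

Derivation:
Op 1: best P0=- P1=NH3 P2=-
Op 2: best P0=NH4 P1=NH3 P2=-
Op 3: best P0=NH4 P1=- P2=-
Op 4: best P0=NH0 P1=- P2=-
Op 5: best P0=NH0 P1=- P2=NH4
Op 6: best P0=NH0 P1=- P2=NH4
Op 7: best P0=NH1 P1=- P2=NH4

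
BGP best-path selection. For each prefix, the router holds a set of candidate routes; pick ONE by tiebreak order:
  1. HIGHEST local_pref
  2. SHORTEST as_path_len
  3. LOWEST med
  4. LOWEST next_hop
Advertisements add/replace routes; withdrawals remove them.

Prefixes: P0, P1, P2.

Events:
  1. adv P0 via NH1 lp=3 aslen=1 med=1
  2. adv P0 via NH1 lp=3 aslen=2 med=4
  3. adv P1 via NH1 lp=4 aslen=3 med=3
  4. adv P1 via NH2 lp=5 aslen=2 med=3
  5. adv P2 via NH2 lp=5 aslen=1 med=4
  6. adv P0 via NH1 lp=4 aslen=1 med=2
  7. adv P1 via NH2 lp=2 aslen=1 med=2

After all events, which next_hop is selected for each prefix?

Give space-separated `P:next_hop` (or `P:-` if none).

Op 1: best P0=NH1 P1=- P2=-
Op 2: best P0=NH1 P1=- P2=-
Op 3: best P0=NH1 P1=NH1 P2=-
Op 4: best P0=NH1 P1=NH2 P2=-
Op 5: best P0=NH1 P1=NH2 P2=NH2
Op 6: best P0=NH1 P1=NH2 P2=NH2
Op 7: best P0=NH1 P1=NH1 P2=NH2

Answer: P0:NH1 P1:NH1 P2:NH2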